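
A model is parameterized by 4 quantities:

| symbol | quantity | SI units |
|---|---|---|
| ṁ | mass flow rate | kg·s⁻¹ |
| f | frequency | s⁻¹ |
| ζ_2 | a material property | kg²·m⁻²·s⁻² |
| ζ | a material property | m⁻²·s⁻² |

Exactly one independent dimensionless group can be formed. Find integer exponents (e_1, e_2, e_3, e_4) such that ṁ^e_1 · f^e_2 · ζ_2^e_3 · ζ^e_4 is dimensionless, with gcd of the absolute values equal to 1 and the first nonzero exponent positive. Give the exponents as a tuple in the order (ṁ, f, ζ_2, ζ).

M: e_1·(1) + e_2·(0) + e_3·(2) + e_4·(0) = 0
L: e_1·(0) + e_2·(0) + e_3·(-2) + e_4·(-2) = 0
T: e_1·(-1) + e_2·(-1) + e_3·(-2) + e_4·(-2) = 0
Solving this homogeneous linear system for the smallest-integer solution (first nonzero entry positive) gives (2, -2, -1, 1).

(2, -2, -1, 1)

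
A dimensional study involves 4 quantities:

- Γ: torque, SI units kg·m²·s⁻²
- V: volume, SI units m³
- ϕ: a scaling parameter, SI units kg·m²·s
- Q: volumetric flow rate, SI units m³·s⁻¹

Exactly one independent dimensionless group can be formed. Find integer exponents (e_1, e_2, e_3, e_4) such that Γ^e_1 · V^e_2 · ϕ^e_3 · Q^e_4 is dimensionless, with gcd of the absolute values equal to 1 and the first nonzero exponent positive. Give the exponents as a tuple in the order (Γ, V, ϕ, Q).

(1, 3, -1, -3)

M: e_1·(1) + e_2·(0) + e_3·(1) + e_4·(0) = 0
L: e_1·(2) + e_2·(3) + e_3·(2) + e_4·(3) = 0
T: e_1·(-2) + e_2·(0) + e_3·(1) + e_4·(-1) = 0
Solving this homogeneous linear system for the smallest-integer solution (first nonzero entry positive) gives (1, 3, -1, -3).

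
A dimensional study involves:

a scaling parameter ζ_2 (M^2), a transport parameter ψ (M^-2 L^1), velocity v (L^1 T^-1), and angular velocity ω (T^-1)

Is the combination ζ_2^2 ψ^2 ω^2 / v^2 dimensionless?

yes

Sum the exponent of each base dimension across the product:
  M: 2·[ζ_2]_M + 2·[ψ]_M − 2·[v]_M + 2·[ω]_M = 2·(2) + 2·(-2) − 2·(0) + 2·(0) = 0
  L: 2·[ζ_2]_L + 2·[ψ]_L − 2·[v]_L + 2·[ω]_L = 2·(0) + 2·(1) − 2·(1) + 2·(0) = 0
  T: 2·[ζ_2]_T + 2·[ψ]_T − 2·[v]_T + 2·[ω]_T = 2·(0) + 2·(0) − 2·(-1) + 2·(-1) = 0
All base exponents vanish — dimensionless.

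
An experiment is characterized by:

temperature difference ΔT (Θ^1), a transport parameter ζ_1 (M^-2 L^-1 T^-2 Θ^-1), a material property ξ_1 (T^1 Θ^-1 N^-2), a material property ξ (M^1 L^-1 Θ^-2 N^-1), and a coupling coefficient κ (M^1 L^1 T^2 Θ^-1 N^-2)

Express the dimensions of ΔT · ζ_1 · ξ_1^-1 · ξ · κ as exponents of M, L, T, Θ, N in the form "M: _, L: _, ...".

M: 0, L: -1, T: -1, Θ: -2, N: -1

Collect each base-dimension exponent across the product:
  M: (0) + (-2) − (0) + (1) + (1) = 0
  L: (0) + (-1) − (0) + (-1) + (1) = -1
  T: (0) + (-2) − (1) + (0) + (2) = -1
  Θ: (1) + (-1) − (-1) + (-2) + (-1) = -2
  N: (0) + (0) − (-2) + (-1) + (-2) = -1
So the dimensions are [L⁻¹ T⁻¹ Θ⁻² N⁻¹].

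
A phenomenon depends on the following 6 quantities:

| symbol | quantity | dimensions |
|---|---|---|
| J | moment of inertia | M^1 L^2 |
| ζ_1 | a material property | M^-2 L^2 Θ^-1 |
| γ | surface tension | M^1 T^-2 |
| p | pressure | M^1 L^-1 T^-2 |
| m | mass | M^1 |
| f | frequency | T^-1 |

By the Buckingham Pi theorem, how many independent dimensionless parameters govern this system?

There are 6 variables and 4 base dimensions (M, L, T, Θ).
The dimension matrix has rank 4.
Independent dimensionless groups: 6 − 4 = 2.

2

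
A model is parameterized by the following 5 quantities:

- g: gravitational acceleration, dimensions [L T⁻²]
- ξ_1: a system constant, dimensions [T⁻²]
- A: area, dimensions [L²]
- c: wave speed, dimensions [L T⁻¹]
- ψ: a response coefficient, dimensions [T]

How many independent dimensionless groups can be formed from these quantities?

There are 5 variables and 2 base dimensions (L, T).
The dimension matrix has rank 2.
Independent dimensionless groups: 5 − 2 = 3.

3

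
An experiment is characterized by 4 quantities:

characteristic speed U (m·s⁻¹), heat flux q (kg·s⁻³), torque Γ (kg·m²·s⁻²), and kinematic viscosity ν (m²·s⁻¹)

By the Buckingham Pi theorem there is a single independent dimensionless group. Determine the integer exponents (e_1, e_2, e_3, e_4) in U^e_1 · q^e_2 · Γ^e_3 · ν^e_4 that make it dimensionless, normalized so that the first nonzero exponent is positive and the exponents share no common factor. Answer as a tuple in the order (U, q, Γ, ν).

(4, -1, 1, -3)

M: e_1·(0) + e_2·(1) + e_3·(1) + e_4·(0) = 0
L: e_1·(1) + e_2·(0) + e_3·(2) + e_4·(2) = 0
T: e_1·(-1) + e_2·(-3) + e_3·(-2) + e_4·(-1) = 0
Solving this homogeneous linear system for the smallest-integer solution (first nonzero entry positive) gives (4, -1, 1, -3).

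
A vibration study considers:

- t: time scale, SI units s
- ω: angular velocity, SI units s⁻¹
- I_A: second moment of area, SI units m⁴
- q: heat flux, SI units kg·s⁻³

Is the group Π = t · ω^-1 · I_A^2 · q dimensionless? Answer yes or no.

Sum the exponent of each base dimension across the product:
  M: [t]_M − [ω]_M + 2·[I_A]_M + [q]_M = (0) − (0) + 2·(0) + (1) = 1
  L: [t]_L − [ω]_L + 2·[I_A]_L + [q]_L = (0) − (0) + 2·(4) + (0) = 8
  T: [t]_T − [ω]_T + 2·[I_A]_T + [q]_T = (1) − (-1) + 2·(0) + (-3) = -1
Net dimensions [M L⁸ T⁻¹] ≠ [1] — not dimensionless.

no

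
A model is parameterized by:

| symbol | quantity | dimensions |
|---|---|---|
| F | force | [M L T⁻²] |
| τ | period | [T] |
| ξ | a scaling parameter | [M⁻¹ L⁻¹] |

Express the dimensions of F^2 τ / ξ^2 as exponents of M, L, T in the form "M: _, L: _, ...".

Collect each base-dimension exponent across the product:
  M: 2·(1) + (0) − 2·(-1) = 4
  L: 2·(1) + (0) − 2·(-1) = 4
  T: 2·(-2) + (1) − 2·(0) = -3
So the dimensions are [M⁴ L⁴ T⁻³].

M: 4, L: 4, T: -3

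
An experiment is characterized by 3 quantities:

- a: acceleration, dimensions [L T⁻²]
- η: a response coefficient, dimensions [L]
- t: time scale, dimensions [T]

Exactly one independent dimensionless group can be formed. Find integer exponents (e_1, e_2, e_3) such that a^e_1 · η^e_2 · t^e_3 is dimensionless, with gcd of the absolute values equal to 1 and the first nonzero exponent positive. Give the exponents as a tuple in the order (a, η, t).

(1, -1, 2)

L: e_1·(1) + e_2·(1) + e_3·(0) = 0
T: e_1·(-2) + e_2·(0) + e_3·(1) = 0
Solving this homogeneous linear system for the smallest-integer solution (first nonzero entry positive) gives (1, -1, 2).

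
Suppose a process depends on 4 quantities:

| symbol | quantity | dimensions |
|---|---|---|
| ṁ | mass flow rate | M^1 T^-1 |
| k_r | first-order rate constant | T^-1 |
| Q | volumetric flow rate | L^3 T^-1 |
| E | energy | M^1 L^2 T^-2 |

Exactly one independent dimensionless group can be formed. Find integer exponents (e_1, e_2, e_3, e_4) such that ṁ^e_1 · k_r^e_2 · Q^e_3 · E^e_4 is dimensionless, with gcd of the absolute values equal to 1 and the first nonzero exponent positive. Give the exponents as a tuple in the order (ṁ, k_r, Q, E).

M: e_1·(1) + e_2·(0) + e_3·(0) + e_4·(1) = 0
L: e_1·(0) + e_2·(0) + e_3·(3) + e_4·(2) = 0
T: e_1·(-1) + e_2·(-1) + e_3·(-1) + e_4·(-2) = 0
Solving this homogeneous linear system for the smallest-integer solution (first nonzero entry positive) gives (3, 1, 2, -3).

(3, 1, 2, -3)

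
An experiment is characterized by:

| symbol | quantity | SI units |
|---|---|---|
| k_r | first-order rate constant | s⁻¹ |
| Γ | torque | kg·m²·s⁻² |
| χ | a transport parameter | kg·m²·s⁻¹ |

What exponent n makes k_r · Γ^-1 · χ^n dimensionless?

1

Balance the M exponent: (1)·n from χ, plus (0) − (1) = -1 from the rest, must sum to zero.
n − 1 = 0, so n = 1.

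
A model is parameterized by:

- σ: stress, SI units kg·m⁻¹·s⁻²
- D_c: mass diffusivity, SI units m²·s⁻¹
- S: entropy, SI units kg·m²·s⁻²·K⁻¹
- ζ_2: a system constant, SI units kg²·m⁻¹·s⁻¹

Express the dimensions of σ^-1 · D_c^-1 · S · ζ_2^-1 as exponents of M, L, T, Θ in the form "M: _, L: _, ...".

M: -2, L: 2, T: 2, Θ: -1

Collect each base-dimension exponent across the product:
  M: −(1) − (0) + (1) − (2) = -2
  L: −(-1) − (2) + (2) − (-1) = 2
  T: −(-2) − (-1) + (-2) − (-1) = 2
  Θ: −(0) − (0) + (-1) − (0) = -1
So the dimensions are [M⁻² L² T² Θ⁻¹].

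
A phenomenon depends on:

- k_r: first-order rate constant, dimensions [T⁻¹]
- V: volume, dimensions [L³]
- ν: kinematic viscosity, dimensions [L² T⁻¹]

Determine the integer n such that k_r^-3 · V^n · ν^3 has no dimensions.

-2

Balance the L exponent: (3)·n from V, plus −3·(0) + 3·(2) = 6 from the rest, must sum to zero.
3n + 6 = 0, so n = -2.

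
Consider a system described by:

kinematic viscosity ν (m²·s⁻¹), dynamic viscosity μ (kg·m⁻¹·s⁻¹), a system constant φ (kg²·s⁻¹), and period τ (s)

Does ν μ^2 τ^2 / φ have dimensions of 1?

yes

Sum the exponent of each base dimension across the product:
  M: [ν]_M + 2·[μ]_M − [φ]_M + 2·[τ]_M = (0) + 2·(1) − (2) + 2·(0) = 0
  L: [ν]_L + 2·[μ]_L − [φ]_L + 2·[τ]_L = (2) + 2·(-1) − (0) + 2·(0) = 0
  T: [ν]_T + 2·[μ]_T − [φ]_T + 2·[τ]_T = (-1) + 2·(-1) − (-1) + 2·(1) = 0
All base exponents vanish — dimensionless.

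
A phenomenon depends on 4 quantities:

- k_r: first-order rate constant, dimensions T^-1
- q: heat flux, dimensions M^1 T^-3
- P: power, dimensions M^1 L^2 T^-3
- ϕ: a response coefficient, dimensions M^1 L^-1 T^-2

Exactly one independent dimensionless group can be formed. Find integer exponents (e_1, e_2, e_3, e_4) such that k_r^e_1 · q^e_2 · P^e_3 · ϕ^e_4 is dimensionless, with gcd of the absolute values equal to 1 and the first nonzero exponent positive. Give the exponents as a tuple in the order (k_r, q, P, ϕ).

M: e_1·(0) + e_2·(1) + e_3·(1) + e_4·(1) = 0
L: e_1·(0) + e_2·(0) + e_3·(2) + e_4·(-1) = 0
T: e_1·(-1) + e_2·(-3) + e_3·(-3) + e_4·(-2) = 0
Solving this homogeneous linear system for the smallest-integer solution (first nonzero entry positive) gives (2, -3, 1, 2).

(2, -3, 1, 2)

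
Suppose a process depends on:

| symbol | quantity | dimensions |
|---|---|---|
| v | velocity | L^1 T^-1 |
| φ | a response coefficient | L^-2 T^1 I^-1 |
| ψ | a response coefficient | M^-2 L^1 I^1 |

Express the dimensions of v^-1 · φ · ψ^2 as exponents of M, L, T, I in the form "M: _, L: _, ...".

Collect each base-dimension exponent across the product:
  M: −(0) + (0) + 2·(-2) = -4
  L: −(1) + (-2) + 2·(1) = -1
  T: −(-1) + (1) + 2·(0) = 2
  I: −(0) + (-1) + 2·(1) = 1
So the dimensions are [M⁻⁴ L⁻¹ T² I].

M: -4, L: -1, T: 2, I: 1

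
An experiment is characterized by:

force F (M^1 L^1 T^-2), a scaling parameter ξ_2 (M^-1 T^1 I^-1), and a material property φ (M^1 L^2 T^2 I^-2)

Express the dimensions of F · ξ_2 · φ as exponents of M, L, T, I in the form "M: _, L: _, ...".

Collect each base-dimension exponent across the product:
  M: (1) + (-1) + (1) = 1
  L: (1) + (0) + (2) = 3
  T: (-2) + (1) + (2) = 1
  I: (0) + (-1) + (-2) = -3
So the dimensions are [M L³ T I⁻³].

M: 1, L: 3, T: 1, I: -3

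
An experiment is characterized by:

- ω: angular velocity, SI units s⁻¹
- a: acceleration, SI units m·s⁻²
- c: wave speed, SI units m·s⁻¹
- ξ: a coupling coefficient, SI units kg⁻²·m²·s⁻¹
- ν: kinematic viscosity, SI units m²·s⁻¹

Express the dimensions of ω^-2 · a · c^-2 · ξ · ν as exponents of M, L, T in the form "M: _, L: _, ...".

Collect each base-dimension exponent across the product:
  M: −2·(0) + (0) − 2·(0) + (-2) + (0) = -2
  L: −2·(0) + (1) − 2·(1) + (2) + (2) = 3
  T: −2·(-1) + (-2) − 2·(-1) + (-1) + (-1) = 0
So the dimensions are [M⁻² L³].

M: -2, L: 3, T: 0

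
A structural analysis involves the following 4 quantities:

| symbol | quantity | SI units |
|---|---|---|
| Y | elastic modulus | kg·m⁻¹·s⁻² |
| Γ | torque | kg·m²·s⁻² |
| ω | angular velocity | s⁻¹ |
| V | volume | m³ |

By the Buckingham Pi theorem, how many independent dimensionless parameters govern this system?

1

There are 4 variables and 3 base dimensions (M, L, T).
The dimension matrix has rank 3.
Independent dimensionless groups: 4 − 3 = 1.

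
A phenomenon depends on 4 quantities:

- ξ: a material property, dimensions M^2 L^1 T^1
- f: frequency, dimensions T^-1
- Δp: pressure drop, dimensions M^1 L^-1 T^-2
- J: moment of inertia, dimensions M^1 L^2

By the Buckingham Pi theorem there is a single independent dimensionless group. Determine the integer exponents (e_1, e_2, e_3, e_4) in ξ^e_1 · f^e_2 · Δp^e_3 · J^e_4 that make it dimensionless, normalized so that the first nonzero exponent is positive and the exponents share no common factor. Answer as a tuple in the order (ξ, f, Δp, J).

M: e_1·(2) + e_2·(0) + e_3·(1) + e_4·(1) = 0
L: e_1·(1) + e_2·(0) + e_3·(-1) + e_4·(2) = 0
T: e_1·(1) + e_2·(-1) + e_3·(-2) + e_4·(0) = 0
Solving this homogeneous linear system for the smallest-integer solution (first nonzero entry positive) gives (1, 3, -1, -1).

(1, 3, -1, -1)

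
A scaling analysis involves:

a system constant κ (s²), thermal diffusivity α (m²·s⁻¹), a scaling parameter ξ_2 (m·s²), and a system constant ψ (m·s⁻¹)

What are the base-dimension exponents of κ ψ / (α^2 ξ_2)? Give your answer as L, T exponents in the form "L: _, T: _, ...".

L: -4, T: 1

Collect each base-dimension exponent across the product:
  L: (0) − 2·(2) − (1) + (1) = -4
  T: (2) − 2·(-1) − (2) + (-1) = 1
So the dimensions are [L⁻⁴ T].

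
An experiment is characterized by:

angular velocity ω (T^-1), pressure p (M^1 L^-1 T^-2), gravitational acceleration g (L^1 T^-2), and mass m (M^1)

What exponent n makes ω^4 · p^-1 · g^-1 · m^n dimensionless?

1

Balance the M exponent: (1)·n from m, plus 4·(0) − (1) − (0) = -1 from the rest, must sum to zero.
n − 1 = 0, so n = 1.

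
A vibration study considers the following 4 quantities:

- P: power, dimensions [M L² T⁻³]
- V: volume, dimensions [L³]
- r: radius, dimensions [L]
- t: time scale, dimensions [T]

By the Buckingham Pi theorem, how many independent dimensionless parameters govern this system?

1

There are 4 variables and 3 base dimensions (M, L, T).
The dimension matrix has rank 3.
Independent dimensionless groups: 4 − 3 = 1.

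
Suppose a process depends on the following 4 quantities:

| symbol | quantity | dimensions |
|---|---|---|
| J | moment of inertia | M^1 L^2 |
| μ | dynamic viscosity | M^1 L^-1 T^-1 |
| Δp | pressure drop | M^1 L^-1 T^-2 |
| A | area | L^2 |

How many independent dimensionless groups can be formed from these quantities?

There are 4 variables and 3 base dimensions (M, L, T).
The dimension matrix has rank 3.
Independent dimensionless groups: 4 − 3 = 1.

1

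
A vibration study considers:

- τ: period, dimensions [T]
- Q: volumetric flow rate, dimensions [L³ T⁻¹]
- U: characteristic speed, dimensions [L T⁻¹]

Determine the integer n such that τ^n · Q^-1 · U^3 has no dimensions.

2

Balance the T exponent: (1)·n from τ, plus −(-1) + 3·(-1) = -2 from the rest, must sum to zero.
n − 2 = 0, so n = 2.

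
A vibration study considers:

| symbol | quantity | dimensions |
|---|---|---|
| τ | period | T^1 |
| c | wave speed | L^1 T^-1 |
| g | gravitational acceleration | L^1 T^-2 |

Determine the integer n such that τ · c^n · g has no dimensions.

Balance the L exponent: (1)·n from c, plus (0) + (1) = 1 from the rest, must sum to zero.
n + 1 = 0, so n = -1.

-1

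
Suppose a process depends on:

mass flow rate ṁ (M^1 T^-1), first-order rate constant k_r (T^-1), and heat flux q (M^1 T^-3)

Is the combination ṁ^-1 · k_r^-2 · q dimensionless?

yes

Sum the exponent of each base dimension across the product:
  M: −[ṁ]_M − 2·[k_r]_M + [q]_M = −(1) − 2·(0) + (1) = 0
  L: −[ṁ]_L − 2·[k_r]_L + [q]_L = −(0) − 2·(0) + (0) = 0
  T: −[ṁ]_T − 2·[k_r]_T + [q]_T = −(-1) − 2·(-1) + (-3) = 0
  Θ: −[ṁ]_Θ − 2·[k_r]_Θ + [q]_Θ = −(0) − 2·(0) + (0) = 0
All base exponents vanish — dimensionless.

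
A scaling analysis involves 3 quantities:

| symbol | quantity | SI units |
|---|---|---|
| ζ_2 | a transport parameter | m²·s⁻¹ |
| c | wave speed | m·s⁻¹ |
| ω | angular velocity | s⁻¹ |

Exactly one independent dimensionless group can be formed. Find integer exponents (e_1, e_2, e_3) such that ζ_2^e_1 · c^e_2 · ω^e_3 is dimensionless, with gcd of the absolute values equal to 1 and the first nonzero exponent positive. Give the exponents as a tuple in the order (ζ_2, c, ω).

(1, -2, 1)

L: e_1·(2) + e_2·(1) + e_3·(0) = 0
T: e_1·(-1) + e_2·(-1) + e_3·(-1) = 0
Solving this homogeneous linear system for the smallest-integer solution (first nonzero entry positive) gives (1, -2, 1).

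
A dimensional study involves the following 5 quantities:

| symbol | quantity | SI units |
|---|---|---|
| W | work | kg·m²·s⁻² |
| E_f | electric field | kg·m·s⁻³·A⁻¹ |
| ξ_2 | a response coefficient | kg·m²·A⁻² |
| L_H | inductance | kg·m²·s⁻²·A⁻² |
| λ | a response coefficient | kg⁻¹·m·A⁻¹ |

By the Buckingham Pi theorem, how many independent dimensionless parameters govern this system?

There are 5 variables and 4 base dimensions (M, L, T, I).
The dimension matrix has rank 4.
Independent dimensionless groups: 5 − 4 = 1.

1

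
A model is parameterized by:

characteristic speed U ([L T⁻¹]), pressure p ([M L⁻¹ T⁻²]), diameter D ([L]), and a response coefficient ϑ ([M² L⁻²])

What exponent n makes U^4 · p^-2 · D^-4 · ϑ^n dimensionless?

Balance the M exponent: (2)·n from ϑ, plus 4·(0) − 2·(1) − 4·(0) = -2 from the rest, must sum to zero.
2n − 2 = 0, so n = 1.

1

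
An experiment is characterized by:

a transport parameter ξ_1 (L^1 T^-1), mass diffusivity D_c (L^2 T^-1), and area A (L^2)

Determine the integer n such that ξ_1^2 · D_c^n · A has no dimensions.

Balance the L exponent: (2)·n from D_c, plus 2·(1) + (2) = 4 from the rest, must sum to zero.
2n + 4 = 0, so n = -2.

-2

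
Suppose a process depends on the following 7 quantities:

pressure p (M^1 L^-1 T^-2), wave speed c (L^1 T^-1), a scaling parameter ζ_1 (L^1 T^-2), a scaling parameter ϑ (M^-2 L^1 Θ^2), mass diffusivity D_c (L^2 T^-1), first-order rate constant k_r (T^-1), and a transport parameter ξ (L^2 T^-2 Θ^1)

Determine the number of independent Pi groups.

There are 7 variables and 4 base dimensions (M, L, T, Θ).
The dimension matrix has rank 4.
Independent dimensionless groups: 7 − 4 = 3.

3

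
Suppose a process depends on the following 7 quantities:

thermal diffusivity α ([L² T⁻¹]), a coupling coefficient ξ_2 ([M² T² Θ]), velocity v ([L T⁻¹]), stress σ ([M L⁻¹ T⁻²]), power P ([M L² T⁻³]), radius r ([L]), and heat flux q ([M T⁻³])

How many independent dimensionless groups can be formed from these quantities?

There are 7 variables and 4 base dimensions (M, L, T, Θ).
The dimension matrix has rank 4.
Independent dimensionless groups: 7 − 4 = 3.

3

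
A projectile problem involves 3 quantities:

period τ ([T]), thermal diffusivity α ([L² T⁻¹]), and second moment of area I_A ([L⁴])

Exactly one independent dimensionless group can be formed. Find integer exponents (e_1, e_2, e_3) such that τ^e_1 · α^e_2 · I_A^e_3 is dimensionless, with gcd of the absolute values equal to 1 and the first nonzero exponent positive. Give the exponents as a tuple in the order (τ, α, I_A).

(2, 2, -1)

L: e_1·(0) + e_2·(2) + e_3·(4) = 0
T: e_1·(1) + e_2·(-1) + e_3·(0) = 0
Solving this homogeneous linear system for the smallest-integer solution (first nonzero entry positive) gives (2, 2, -1).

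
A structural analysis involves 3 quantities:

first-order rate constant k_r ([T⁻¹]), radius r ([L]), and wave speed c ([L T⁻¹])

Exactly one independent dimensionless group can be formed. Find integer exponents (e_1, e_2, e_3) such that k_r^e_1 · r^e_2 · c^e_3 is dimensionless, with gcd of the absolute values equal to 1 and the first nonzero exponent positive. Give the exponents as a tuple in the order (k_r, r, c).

L: e_1·(0) + e_2·(1) + e_3·(1) = 0
T: e_1·(-1) + e_2·(0) + e_3·(-1) = 0
Solving this homogeneous linear system for the smallest-integer solution (first nonzero entry positive) gives (1, 1, -1).

(1, 1, -1)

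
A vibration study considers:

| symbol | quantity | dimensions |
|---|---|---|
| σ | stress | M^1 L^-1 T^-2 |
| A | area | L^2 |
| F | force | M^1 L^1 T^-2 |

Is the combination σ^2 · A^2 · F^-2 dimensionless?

Sum the exponent of each base dimension across the product:
  M: 2·[σ]_M + 2·[A]_M − 2·[F]_M = 2·(1) + 2·(0) − 2·(1) = 0
  L: 2·[σ]_L + 2·[A]_L − 2·[F]_L = 2·(-1) + 2·(2) − 2·(1) = 0
  T: 2·[σ]_T + 2·[A]_T − 2·[F]_T = 2·(-2) + 2·(0) − 2·(-2) = 0
All base exponents vanish — dimensionless.

yes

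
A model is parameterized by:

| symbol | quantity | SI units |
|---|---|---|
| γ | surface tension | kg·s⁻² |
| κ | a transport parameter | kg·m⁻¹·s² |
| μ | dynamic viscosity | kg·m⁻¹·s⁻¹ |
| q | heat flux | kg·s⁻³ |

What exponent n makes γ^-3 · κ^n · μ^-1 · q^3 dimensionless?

1

Balance the M exponent: (1)·n from κ, plus −3·(1) − (1) + 3·(1) = -1 from the rest, must sum to zero.
n − 1 = 0, so n = 1.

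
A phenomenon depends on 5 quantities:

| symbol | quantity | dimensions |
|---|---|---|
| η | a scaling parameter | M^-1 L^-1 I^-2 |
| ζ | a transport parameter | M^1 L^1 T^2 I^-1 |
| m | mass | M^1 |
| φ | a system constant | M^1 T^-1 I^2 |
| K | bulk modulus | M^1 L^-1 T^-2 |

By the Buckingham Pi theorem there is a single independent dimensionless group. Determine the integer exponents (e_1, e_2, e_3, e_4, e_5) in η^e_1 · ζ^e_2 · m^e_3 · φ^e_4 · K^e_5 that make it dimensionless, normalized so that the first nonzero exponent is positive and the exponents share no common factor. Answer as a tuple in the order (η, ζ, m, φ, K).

M: e_1·(-1) + e_2·(1) + e_3·(1) + e_4·(1) + e_5·(1) = 0
L: e_1·(-1) + e_2·(1) + e_3·(0) + e_4·(0) + e_5·(-1) = 0
T: e_1·(0) + e_2·(2) + e_3·(0) + e_4·(-1) + e_5·(-2) = 0
I: e_1·(-2) + e_2·(-1) + e_3·(0) + e_4·(2) + e_5·(0) = 0
Solving this homogeneous linear system for the smallest-integer solution (first nonzero entry positive) gives (1, 2, -4, 2, 1).

(1, 2, -4, 2, 1)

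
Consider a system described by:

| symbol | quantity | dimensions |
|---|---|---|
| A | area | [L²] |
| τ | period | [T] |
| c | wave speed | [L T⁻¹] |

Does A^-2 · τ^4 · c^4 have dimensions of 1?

yes

Sum the exponent of each base dimension across the product:
  L: −2·[A]_L + 4·[τ]_L + 4·[c]_L = −2·(2) + 4·(0) + 4·(1) = 0
  T: −2·[A]_T + 4·[τ]_T + 4·[c]_T = −2·(0) + 4·(1) + 4·(-1) = 0
All base exponents vanish — dimensionless.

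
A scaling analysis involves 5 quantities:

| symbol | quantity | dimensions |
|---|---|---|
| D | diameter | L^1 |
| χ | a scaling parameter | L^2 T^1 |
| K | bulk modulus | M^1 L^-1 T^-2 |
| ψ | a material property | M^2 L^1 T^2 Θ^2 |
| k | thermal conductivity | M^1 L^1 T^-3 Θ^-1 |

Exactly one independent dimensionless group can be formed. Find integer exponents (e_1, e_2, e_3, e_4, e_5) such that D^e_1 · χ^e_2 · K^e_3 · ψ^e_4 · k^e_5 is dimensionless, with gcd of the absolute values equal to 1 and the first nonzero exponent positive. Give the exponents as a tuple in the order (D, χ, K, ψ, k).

M: e_1·(0) + e_2·(0) + e_3·(1) + e_4·(2) + e_5·(1) = 0
L: e_1·(1) + e_2·(2) + e_3·(-1) + e_4·(1) + e_5·(1) = 0
T: e_1·(0) + e_2·(1) + e_3·(-2) + e_4·(2) + e_5·(-3) = 0
Θ: e_1·(0) + e_2·(0) + e_3·(0) + e_4·(2) + e_5·(-1) = 0
Solving this homogeneous linear system for the smallest-integer solution (first nonzero entry positive) gives (1, -4, -4, 1, 2).

(1, -4, -4, 1, 2)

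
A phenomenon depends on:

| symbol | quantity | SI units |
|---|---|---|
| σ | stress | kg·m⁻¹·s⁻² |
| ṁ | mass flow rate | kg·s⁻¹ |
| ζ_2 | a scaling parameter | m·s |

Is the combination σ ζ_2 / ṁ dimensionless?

yes

Sum the exponent of each base dimension across the product:
  M: [σ]_M − [ṁ]_M + [ζ_2]_M = (1) − (1) + (0) = 0
  L: [σ]_L − [ṁ]_L + [ζ_2]_L = (-1) − (0) + (1) = 0
  T: [σ]_T − [ṁ]_T + [ζ_2]_T = (-2) − (-1) + (1) = 0
All base exponents vanish — dimensionless.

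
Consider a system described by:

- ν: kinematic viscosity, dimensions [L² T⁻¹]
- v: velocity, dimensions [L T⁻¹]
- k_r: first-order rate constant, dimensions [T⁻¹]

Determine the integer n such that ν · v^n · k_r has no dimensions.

-2

Balance the L exponent: (1)·n from v, plus (2) + (0) = 2 from the rest, must sum to zero.
n + 2 = 0, so n = -2.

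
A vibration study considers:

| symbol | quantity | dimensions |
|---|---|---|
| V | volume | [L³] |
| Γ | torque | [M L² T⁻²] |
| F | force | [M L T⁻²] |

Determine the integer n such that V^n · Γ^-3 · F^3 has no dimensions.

1

Balance the L exponent: (3)·n from V, plus −3·(2) + 3·(1) = -3 from the rest, must sum to zero.
3n − 3 = 0, so n = 1.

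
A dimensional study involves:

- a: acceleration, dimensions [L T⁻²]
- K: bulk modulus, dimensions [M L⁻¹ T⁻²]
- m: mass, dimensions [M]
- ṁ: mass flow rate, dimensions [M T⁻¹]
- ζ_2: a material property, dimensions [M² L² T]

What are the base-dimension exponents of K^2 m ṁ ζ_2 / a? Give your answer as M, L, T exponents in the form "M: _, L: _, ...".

Collect each base-dimension exponent across the product:
  M: −(0) + 2·(1) + (1) + (1) + (2) = 6
  L: −(1) + 2·(-1) + (0) + (0) + (2) = -1
  T: −(-2) + 2·(-2) + (0) + (-1) + (1) = -2
So the dimensions are [M⁶ L⁻¹ T⁻²].

M: 6, L: -1, T: -2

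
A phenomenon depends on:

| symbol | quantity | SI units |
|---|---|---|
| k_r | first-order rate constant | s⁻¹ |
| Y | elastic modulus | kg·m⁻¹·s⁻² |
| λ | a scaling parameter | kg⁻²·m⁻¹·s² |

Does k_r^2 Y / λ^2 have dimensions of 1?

Sum the exponent of each base dimension across the product:
  M: 2·[k_r]_M + [Y]_M − 2·[λ]_M = 2·(0) + (1) − 2·(-2) = 5
  L: 2·[k_r]_L + [Y]_L − 2·[λ]_L = 2·(0) + (-1) − 2·(-1) = 1
  T: 2·[k_r]_T + [Y]_T − 2·[λ]_T = 2·(-1) + (-2) − 2·(2) = -8
Net dimensions [M⁵ L T⁻⁸] ≠ [1] — not dimensionless.

no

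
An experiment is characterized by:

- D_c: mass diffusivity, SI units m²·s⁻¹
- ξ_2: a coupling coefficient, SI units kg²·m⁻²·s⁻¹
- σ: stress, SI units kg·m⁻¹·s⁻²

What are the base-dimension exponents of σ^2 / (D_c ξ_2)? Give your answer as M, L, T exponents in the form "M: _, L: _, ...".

M: 0, L: -2, T: -2

Collect each base-dimension exponent across the product:
  M: −(0) − (2) + 2·(1) = 0
  L: −(2) − (-2) + 2·(-1) = -2
  T: −(-1) − (-1) + 2·(-2) = -2
So the dimensions are [L⁻² T⁻²].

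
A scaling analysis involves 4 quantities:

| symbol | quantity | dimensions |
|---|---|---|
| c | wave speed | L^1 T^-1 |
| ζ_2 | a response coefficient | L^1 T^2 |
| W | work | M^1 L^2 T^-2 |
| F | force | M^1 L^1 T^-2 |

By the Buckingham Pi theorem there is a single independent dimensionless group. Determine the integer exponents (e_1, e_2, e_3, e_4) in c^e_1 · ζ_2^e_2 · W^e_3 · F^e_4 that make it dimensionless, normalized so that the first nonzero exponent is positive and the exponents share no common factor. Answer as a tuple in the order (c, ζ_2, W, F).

M: e_1·(0) + e_2·(0) + e_3·(1) + e_4·(1) = 0
L: e_1·(1) + e_2·(1) + e_3·(2) + e_4·(1) = 0
T: e_1·(-1) + e_2·(2) + e_3·(-2) + e_4·(-2) = 0
Solving this homogeneous linear system for the smallest-integer solution (first nonzero entry positive) gives (2, 1, -3, 3).

(2, 1, -3, 3)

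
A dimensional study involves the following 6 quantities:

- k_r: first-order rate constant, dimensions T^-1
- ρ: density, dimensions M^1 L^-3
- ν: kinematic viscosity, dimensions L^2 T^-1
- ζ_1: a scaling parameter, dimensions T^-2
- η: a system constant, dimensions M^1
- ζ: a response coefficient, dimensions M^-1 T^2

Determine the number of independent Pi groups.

3

There are 6 variables and 3 base dimensions (M, L, T).
The dimension matrix has rank 3.
Independent dimensionless groups: 6 − 3 = 3.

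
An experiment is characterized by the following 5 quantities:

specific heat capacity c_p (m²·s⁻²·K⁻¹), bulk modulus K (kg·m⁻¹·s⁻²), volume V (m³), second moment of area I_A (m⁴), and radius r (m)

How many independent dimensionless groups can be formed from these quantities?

2

There are 5 variables and 4 base dimensions (M, L, T, Θ).
The dimension matrix has rank 3 (less than 4: the dimension vectors are linearly dependent).
Independent dimensionless groups: 5 − 3 = 2.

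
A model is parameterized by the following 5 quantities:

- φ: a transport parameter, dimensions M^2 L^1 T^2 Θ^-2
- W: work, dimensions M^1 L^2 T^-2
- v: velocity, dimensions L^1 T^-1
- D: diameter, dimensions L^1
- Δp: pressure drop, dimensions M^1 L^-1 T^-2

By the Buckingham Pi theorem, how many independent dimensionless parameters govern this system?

There are 5 variables and 4 base dimensions (M, L, T, Θ).
The dimension matrix has rank 4.
Independent dimensionless groups: 5 − 4 = 1.

1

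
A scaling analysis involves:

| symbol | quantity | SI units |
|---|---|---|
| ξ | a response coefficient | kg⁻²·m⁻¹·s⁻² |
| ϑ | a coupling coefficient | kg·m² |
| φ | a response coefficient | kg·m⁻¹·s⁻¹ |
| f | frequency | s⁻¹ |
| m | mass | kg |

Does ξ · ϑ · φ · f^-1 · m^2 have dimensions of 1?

no

Sum the exponent of each base dimension across the product:
  M: [ξ]_M + [ϑ]_M + [φ]_M − [f]_M + 2·[m]_M = (-2) + (1) + (1) − (0) + 2·(1) = 2
  L: [ξ]_L + [ϑ]_L + [φ]_L − [f]_L + 2·[m]_L = (-1) + (2) + (-1) − (0) + 2·(0) = 0
  T: [ξ]_T + [ϑ]_T + [φ]_T − [f]_T + 2·[m]_T = (-2) + (0) + (-1) − (-1) + 2·(0) = -2
Net dimensions [M² T⁻²] ≠ [1] — not dimensionless.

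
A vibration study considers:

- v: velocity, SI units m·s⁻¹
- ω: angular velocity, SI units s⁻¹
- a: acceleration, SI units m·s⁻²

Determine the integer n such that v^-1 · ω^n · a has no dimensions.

Balance the T exponent: (-1)·n from ω, plus −(-1) + (-2) = -1 from the rest, must sum to zero.
−n − 1 = 0, so n = -1.

-1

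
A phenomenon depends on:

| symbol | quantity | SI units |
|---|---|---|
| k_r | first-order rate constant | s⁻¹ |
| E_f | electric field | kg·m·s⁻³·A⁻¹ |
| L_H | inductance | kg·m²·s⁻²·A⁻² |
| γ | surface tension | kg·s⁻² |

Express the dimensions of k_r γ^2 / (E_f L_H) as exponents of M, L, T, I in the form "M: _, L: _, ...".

Collect each base-dimension exponent across the product:
  M: (0) − (1) − (1) + 2·(1) = 0
  L: (0) − (1) − (2) + 2·(0) = -3
  T: (-1) − (-3) − (-2) + 2·(-2) = 0
  I: (0) − (-1) − (-2) + 2·(0) = 3
So the dimensions are [L⁻³ I³].

M: 0, L: -3, T: 0, I: 3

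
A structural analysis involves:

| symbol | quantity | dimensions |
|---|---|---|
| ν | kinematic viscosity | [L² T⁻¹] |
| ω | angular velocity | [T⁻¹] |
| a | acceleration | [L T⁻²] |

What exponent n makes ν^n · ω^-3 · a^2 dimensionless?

-1

Balance the L exponent: (2)·n from ν, plus −3·(0) + 2·(1) = 2 from the rest, must sum to zero.
2n + 2 = 0, so n = -1.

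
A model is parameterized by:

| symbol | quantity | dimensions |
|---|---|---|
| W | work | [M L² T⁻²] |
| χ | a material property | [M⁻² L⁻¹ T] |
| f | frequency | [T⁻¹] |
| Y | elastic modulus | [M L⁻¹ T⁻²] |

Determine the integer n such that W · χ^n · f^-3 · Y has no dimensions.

Balance the M exponent: (-2)·n from χ, plus (1) − 3·(0) + (1) = 2 from the rest, must sum to zero.
-2n + 2 = 0, so n = 1.

1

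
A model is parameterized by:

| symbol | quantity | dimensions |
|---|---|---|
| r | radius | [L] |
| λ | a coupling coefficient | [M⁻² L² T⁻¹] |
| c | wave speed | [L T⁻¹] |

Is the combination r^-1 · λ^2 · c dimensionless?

no

Sum the exponent of each base dimension across the product:
  M: −[r]_M + 2·[λ]_M + [c]_M = −(0) + 2·(-2) + (0) = -4
  L: −[r]_L + 2·[λ]_L + [c]_L = −(1) + 2·(2) + (1) = 4
  T: −[r]_T + 2·[λ]_T + [c]_T = −(0) + 2·(-1) + (-1) = -3
Net dimensions [M⁻⁴ L⁴ T⁻³] ≠ [1] — not dimensionless.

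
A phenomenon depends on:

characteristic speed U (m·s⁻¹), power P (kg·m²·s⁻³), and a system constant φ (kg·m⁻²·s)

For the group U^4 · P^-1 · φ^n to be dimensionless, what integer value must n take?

1

Balance the M exponent: (1)·n from φ, plus 4·(0) − (1) = -1 from the rest, must sum to zero.
n − 1 = 0, so n = 1.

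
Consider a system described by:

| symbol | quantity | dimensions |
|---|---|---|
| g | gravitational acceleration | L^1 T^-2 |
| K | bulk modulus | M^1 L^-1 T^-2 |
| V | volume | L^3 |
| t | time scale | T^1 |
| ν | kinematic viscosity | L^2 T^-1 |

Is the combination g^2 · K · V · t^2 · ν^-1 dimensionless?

no

Sum the exponent of each base dimension across the product:
  M: 2·[g]_M + [K]_M + [V]_M + 2·[t]_M − [ν]_M = 2·(0) + (1) + (0) + 2·(0) − (0) = 1
  L: 2·[g]_L + [K]_L + [V]_L + 2·[t]_L − [ν]_L = 2·(1) + (-1) + (3) + 2·(0) − (2) = 2
  T: 2·[g]_T + [K]_T + [V]_T + 2·[t]_T − [ν]_T = 2·(-2) + (-2) + (0) + 2·(1) − (-1) = -3
Net dimensions [M L² T⁻³] ≠ [1] — not dimensionless.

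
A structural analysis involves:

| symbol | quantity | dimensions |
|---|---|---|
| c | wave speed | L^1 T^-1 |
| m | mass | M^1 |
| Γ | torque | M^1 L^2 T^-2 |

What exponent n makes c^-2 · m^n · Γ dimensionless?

Balance the M exponent: (1)·n from m, plus −2·(0) + (1) = 1 from the rest, must sum to zero.
n + 1 = 0, so n = -1.

-1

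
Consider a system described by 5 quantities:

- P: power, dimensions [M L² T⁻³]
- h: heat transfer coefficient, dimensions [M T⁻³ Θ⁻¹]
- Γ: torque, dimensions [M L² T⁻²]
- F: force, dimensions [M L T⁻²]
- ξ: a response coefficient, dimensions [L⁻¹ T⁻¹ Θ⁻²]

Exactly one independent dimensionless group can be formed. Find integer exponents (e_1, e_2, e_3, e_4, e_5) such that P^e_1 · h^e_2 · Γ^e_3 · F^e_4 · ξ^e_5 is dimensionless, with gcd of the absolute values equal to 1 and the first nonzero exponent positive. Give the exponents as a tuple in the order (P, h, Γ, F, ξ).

M: e_1·(1) + e_2·(1) + e_3·(1) + e_4·(1) + e_5·(0) = 0
L: e_1·(2) + e_2·(0) + e_3·(2) + e_4·(1) + e_5·(-1) = 0
T: e_1·(-3) + e_2·(-3) + e_3·(-2) + e_4·(-2) + e_5·(-1) = 0
Θ: e_1·(0) + e_2·(-1) + e_3·(0) + e_4·(0) + e_5·(-2) = 0
Solving this homogeneous linear system for the smallest-integer solution (first nonzero entry positive) gives (1, -2, -2, 3, 1).

(1, -2, -2, 3, 1)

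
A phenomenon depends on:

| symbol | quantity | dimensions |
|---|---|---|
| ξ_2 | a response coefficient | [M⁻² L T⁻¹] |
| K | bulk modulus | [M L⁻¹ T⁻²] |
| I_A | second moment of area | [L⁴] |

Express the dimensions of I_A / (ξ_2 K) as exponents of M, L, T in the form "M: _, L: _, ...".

Collect each base-dimension exponent across the product:
  M: −(-2) − (1) + (0) = 1
  L: −(1) − (-1) + (4) = 4
  T: −(-1) − (-2) + (0) = 3
So the dimensions are [M L⁴ T³].

M: 1, L: 4, T: 3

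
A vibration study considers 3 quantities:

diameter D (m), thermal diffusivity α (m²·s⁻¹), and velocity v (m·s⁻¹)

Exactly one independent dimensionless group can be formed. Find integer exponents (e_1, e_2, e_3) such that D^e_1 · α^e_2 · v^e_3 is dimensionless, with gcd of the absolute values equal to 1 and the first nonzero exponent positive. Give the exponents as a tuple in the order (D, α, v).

L: e_1·(1) + e_2·(2) + e_3·(1) = 0
T: e_1·(0) + e_2·(-1) + e_3·(-1) = 0
Solving this homogeneous linear system for the smallest-integer solution (first nonzero entry positive) gives (1, -1, 1).

(1, -1, 1)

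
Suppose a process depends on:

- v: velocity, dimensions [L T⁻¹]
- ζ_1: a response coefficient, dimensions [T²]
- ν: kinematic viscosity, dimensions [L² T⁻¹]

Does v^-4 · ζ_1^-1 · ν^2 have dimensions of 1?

yes

Sum the exponent of each base dimension across the product:
  L: −4·[v]_L − [ζ_1]_L + 2·[ν]_L = −4·(1) − (0) + 2·(2) = 0
  T: −4·[v]_T − [ζ_1]_T + 2·[ν]_T = −4·(-1) − (2) + 2·(-1) = 0
All base exponents vanish — dimensionless.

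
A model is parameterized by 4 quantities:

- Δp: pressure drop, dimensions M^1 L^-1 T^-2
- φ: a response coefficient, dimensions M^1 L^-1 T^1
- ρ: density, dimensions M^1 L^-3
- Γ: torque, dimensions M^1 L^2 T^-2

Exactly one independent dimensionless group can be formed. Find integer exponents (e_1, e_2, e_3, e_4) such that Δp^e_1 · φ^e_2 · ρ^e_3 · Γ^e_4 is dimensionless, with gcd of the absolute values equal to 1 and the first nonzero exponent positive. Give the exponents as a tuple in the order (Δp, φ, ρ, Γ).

M: e_1·(1) + e_2·(1) + e_3·(1) + e_4·(1) = 0
L: e_1·(-1) + e_2·(-1) + e_3·(-3) + e_4·(2) = 0
T: e_1·(-2) + e_2·(1) + e_3·(0) + e_4·(-2) = 0
Solving this homogeneous linear system for the smallest-integer solution (first nonzero entry positive) gives (3, 2, -3, -2).

(3, 2, -3, -2)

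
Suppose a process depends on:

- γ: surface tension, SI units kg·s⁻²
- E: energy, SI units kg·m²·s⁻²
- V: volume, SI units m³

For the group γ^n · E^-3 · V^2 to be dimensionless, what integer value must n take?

3

Balance the M exponent: (1)·n from γ, plus −3·(1) + 2·(0) = -3 from the rest, must sum to zero.
n − 3 = 0, so n = 3.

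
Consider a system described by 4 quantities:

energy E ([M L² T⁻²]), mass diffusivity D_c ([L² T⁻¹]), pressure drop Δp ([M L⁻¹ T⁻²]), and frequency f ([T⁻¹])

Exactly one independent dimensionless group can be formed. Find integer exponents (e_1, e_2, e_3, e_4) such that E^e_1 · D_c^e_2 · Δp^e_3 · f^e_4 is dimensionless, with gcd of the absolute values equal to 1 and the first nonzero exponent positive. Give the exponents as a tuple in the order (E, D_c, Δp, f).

M: e_1·(1) + e_2·(0) + e_3·(1) + e_4·(0) = 0
L: e_1·(2) + e_2·(2) + e_3·(-1) + e_4·(0) = 0
T: e_1·(-2) + e_2·(-1) + e_3·(-2) + e_4·(-1) = 0
Solving this homogeneous linear system for the smallest-integer solution (first nonzero entry positive) gives (2, -3, -2, 3).

(2, -3, -2, 3)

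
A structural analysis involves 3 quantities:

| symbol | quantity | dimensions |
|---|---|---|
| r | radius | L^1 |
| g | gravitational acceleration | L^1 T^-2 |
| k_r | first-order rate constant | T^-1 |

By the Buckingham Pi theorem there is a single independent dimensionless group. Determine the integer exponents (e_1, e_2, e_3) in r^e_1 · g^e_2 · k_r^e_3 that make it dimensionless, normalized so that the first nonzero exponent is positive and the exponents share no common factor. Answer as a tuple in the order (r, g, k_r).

L: e_1·(1) + e_2·(1) + e_3·(0) = 0
T: e_1·(0) + e_2·(-2) + e_3·(-1) = 0
Solving this homogeneous linear system for the smallest-integer solution (first nonzero entry positive) gives (1, -1, 2).

(1, -1, 2)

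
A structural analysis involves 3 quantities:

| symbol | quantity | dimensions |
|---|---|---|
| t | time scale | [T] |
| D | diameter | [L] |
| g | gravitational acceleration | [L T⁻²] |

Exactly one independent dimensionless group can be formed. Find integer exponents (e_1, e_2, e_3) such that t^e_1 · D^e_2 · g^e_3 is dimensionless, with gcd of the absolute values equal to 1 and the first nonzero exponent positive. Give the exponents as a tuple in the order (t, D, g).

L: e_1·(0) + e_2·(1) + e_3·(1) = 0
T: e_1·(1) + e_2·(0) + e_3·(-2) = 0
Solving this homogeneous linear system for the smallest-integer solution (first nonzero entry positive) gives (2, -1, 1).

(2, -1, 1)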